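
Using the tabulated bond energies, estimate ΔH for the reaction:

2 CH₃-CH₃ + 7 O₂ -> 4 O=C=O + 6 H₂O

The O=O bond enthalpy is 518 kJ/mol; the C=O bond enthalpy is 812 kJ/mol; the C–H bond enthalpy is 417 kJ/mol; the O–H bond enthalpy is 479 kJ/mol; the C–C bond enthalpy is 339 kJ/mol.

ΔH ≈ −2936 kJ

Bonds broken (reactants):
  C–C: 2 × 339 = 678
  C–H: 12 × 417 = 5004
  O=O: 7 × 518 = 3626
  Σ(broken) = 9308 kJ
Bonds formed (products):
  C=O: 8 × 812 = 6496
  O–H: 12 × 479 = 5748
  Σ(formed) = 12244 kJ
ΔH = Σ(broken) − Σ(formed) = 9308 − 12244 = −2936 kJ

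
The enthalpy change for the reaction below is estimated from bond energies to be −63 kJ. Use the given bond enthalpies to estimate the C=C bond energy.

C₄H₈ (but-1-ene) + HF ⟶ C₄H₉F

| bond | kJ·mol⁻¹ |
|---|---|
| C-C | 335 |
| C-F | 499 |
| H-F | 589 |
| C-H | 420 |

D(C=C) ≈ 602 kJ/mol

Let D be the C=C bond energy.
Σ(broken) = 2×335 + 8×420 + 1×D + 1×589 = 4619 + D
Σ(formed) = 3×335 + 1×499 + 9×420 = 5284
ΔH = Σ(broken) − Σ(formed) = (4619 + D) − (5284) = −665 + D
Setting this equal to −63 kJ gives D = 602 kJ/mol.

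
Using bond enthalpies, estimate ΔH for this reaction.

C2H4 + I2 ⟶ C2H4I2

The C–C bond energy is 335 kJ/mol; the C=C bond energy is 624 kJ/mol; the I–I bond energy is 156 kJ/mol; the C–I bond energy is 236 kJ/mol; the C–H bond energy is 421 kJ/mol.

ΔH ≈ −27 kJ

Bonds broken (reactants):
  C–H: 4 × 421 = 1684
  C=C: 1 × 624 = 624
  I–I: 1 × 156 = 156
  Σ(broken) = 2464 kJ
Bonds formed (products):
  C–C: 1 × 335 = 335
  C–H: 4 × 421 = 1684
  C–I: 2 × 236 = 472
  Σ(formed) = 2491 kJ
ΔH = Σ(broken) − Σ(formed) = 2464 − 2491 = −27 kJ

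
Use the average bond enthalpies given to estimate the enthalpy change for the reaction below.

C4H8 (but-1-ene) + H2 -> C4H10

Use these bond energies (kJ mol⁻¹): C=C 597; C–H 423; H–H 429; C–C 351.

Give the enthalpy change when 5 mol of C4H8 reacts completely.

ΔH = −855 kJ

Bonds broken (reactants):
  C–C: 2 × 351 = 702
  C–H: 8 × 423 = 3384
  C=C: 1 × 597 = 597
  H–H: 1 × 429 = 429
  Σ(broken) = 5112 kJ
Bonds formed (products):
  C–C: 3 × 351 = 1053
  C–H: 10 × 423 = 4230
  Σ(formed) = 5283 kJ
ΔH = Σ(broken) − Σ(formed) = 5112 − 5283 = −171 kJ
For 5× the reaction as written: 5 × (−171) = −855 kJ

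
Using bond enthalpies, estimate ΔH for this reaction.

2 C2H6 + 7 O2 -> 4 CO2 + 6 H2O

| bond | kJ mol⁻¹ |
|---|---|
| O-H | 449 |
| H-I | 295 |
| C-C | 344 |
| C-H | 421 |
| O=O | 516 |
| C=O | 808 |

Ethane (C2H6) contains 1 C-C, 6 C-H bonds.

ΔH ≈ −2500 kJ

Bonds broken (reactants):
  C-C: 2 × 344 = 688
  C-H: 12 × 421 = 5052
  O=O: 7 × 516 = 3612
  Σ(broken) = 9352 kJ
Bonds formed (products):
  C=O: 8 × 808 = 6464
  O-H: 12 × 449 = 5388
  Σ(formed) = 11852 kJ
ΔH = Σ(broken) − Σ(formed) = 9352 − 11852 = −2500 kJ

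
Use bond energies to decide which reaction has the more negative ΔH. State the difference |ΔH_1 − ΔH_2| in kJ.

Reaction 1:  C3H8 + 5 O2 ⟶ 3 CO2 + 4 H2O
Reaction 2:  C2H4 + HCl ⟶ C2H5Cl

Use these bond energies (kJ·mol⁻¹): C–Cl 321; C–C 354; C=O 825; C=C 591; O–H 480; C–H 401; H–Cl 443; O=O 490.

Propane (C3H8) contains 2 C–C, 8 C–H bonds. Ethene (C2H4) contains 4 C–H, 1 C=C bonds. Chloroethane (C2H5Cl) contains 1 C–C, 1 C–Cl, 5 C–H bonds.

Reaction 1:
  Bonds broken (reactants):
    C–C: 2 × 354 = 708
    C–H: 8 × 401 = 3208
    O=O: 5 × 490 = 2450
    Σ(broken) = 6366 kJ
  Bonds formed (products):
    C=O: 6 × 825 = 4950
    O–H: 8 × 480 = 3840
    Σ(formed) = 8790 kJ
  ΔH_1 = 6366 − 8790 = −2424 kJ
Reaction 2:
  Bonds broken (reactants):
    C–H: 4 × 401 = 1604
    C=C: 1 × 591 = 591
    H–Cl: 1 × 443 = 443
    Σ(broken) = 2638 kJ
  Bonds formed (products):
    C–C: 1 × 354 = 354
    C–Cl: 1 × 321 = 321
    C–H: 5 × 401 = 2005
    Σ(formed) = 2680 kJ
  ΔH_2 = 2638 − 2680 = −42 kJ
ΔH_1 − ΔH_2 = −2382 kJ, so reaction 1 has the more negative ΔH; |ΔH_1 − ΔH_2| = 2382 kJ.

Reaction 1, by 2382 kJ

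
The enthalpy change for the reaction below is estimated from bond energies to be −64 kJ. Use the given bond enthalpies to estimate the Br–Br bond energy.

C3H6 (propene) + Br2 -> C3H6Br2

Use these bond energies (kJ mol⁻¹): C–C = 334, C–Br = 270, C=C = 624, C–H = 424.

D(Br–Br) ≈ 186 kJ/mol

Let D be the Br–Br bond energy.
Σ(broken) = 1×D + 1×334 + 6×424 + 1×624 = 3502 + D
Σ(formed) = 2×270 + 2×334 + 6×424 = 3752
ΔH = Σ(broken) − Σ(formed) = (3502 + D) − (3752) = −250 + D
Setting this equal to −64 kJ gives D = 186 kJ/mol.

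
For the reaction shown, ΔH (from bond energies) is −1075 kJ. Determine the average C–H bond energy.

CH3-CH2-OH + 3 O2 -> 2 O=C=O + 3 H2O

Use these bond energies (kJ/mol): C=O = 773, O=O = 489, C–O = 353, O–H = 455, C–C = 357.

D(C–H) ≈ 423 kJ/mol

Let D be the C–H bond energy.
Σ(broken) = 1×357 + 5×D + 1×353 + 1×455 + 3×489 = 2632 + 5D
Σ(formed) = 4×773 + 6×455 = 5822
ΔH = Σ(broken) − Σ(formed) = (2632 + 5D) − (5822) = −3190 + 5D
Setting this equal to −1075 kJ gives 5D = 2115, so D = 423 kJ/mol.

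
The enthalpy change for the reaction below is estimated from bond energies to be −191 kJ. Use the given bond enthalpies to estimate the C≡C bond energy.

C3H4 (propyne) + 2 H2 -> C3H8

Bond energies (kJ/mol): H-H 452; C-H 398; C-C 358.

D(C≡C) ≈ 855 kJ/mol

Let D be the C≡C bond energy.
Σ(broken) = 1×D + 1×358 + 4×398 + 2×452 = 2854 + D
Σ(formed) = 2×358 + 8×398 = 3900
ΔH = Σ(broken) − Σ(formed) = (2854 + D) − (3900) = −1046 + D
Setting this equal to −191 kJ gives D = 855 kJ/mol.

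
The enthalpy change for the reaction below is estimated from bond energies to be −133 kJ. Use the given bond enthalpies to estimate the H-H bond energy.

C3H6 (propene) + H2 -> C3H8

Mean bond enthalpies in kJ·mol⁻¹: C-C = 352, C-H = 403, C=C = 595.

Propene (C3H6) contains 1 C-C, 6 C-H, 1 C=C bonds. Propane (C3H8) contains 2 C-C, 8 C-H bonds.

D(H-H) ≈ 430 kJ/mol

Let D be the H-H bond energy.
Σ(broken) = 1×352 + 6×403 + 1×595 + 1×D = 3365 + D
Σ(formed) = 2×352 + 8×403 = 3928
ΔH = Σ(broken) − Σ(formed) = (3365 + D) − (3928) = −563 + D
Setting this equal to −133 kJ gives D = 430 kJ/mol.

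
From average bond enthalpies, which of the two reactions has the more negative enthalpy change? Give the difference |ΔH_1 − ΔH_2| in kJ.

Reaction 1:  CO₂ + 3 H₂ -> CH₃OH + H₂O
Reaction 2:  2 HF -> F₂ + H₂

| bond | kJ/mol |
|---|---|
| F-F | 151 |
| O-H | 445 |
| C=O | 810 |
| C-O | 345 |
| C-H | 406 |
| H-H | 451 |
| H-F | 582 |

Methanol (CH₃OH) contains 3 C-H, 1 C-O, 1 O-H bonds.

Reaction 1, by 487 kJ

Reaction 1:
  Bonds broken (reactants):
    C=O: 2 × 810 = 1620
    H-H: 3 × 451 = 1353
    Σ(broken) = 2973 kJ
  Bonds formed (products):
    C-H: 3 × 406 = 1218
    C-O: 1 × 345 = 345
    O-H: 3 × 445 = 1335
    Σ(formed) = 2898 kJ
  ΔH_1 = 2973 − 2898 = +75 kJ
Reaction 2:
  Bonds broken (reactants):
    H-F: 2 × 582 = 1164
    Σ(broken) = 1164 kJ
  Bonds formed (products):
    F-F: 1 × 151 = 151
    H-H: 1 × 451 = 451
    Σ(formed) = 602 kJ
  ΔH_2 = 1164 − 602 = +562 kJ
ΔH_1 − ΔH_2 = −487 kJ, so reaction 1 has the more negative ΔH; |ΔH_1 − ΔH_2| = 487 kJ.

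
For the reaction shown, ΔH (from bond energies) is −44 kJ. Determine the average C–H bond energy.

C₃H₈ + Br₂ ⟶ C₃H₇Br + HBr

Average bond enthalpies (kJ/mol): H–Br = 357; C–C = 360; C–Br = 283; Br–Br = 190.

D(C–H) ≈ 406 kJ/mol

Let D be the C–H bond energy.
Σ(broken) = 1×190 + 2×360 + 8×D = 910 + 8D
Σ(formed) = 1×283 + 2×360 + 7×D + 1×357 = 1360 + 7D
ΔH = Σ(broken) − Σ(formed) = (910 + 8D) − (1360 + 7D) = −450 + D
Setting this equal to −44 kJ gives D = 406 kJ/mol.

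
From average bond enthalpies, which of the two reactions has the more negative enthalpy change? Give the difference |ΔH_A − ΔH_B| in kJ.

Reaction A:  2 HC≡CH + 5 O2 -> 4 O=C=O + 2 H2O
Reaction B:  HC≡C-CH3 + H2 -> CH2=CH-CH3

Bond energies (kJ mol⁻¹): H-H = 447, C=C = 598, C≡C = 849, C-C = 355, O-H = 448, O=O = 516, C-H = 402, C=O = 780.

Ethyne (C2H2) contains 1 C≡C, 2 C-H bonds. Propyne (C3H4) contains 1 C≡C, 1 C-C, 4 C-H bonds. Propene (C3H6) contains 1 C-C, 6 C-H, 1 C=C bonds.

Reaction A, by 2040 kJ

Reaction A:
  Bonds broken (reactants):
    C≡C: 2 × 849 = 1698
    C-H: 4 × 402 = 1608
    O=O: 5 × 516 = 2580
    Σ(broken) = 5886 kJ
  Bonds formed (products):
    C=O: 8 × 780 = 6240
    O-H: 4 × 448 = 1792
    Σ(formed) = 8032 kJ
  ΔH_A = 5886 − 8032 = −2146 kJ
Reaction B:
  Bonds broken (reactants):
    C≡C: 1 × 849 = 849
    C-C: 1 × 355 = 355
    C-H: 4 × 402 = 1608
    H-H: 1 × 447 = 447
    Σ(broken) = 3259 kJ
  Bonds formed (products):
    C-C: 1 × 355 = 355
    C-H: 6 × 402 = 2412
    C=C: 1 × 598 = 598
    Σ(formed) = 3365 kJ
  ΔH_B = 3259 − 3365 = −106 kJ
ΔH_A − ΔH_B = −2040 kJ, so reaction A has the more negative ΔH; |ΔH_A − ΔH_B| = 2040 kJ.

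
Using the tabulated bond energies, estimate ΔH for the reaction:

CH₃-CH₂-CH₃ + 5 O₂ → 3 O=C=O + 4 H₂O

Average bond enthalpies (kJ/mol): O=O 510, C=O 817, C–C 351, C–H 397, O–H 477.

ΔH ≈ −2290 kJ

Bonds broken (reactants):
  C–C: 2 × 351 = 702
  C–H: 8 × 397 = 3176
  O=O: 5 × 510 = 2550
  Σ(broken) = 6428 kJ
Bonds formed (products):
  C=O: 6 × 817 = 4902
  O–H: 8 × 477 = 3816
  Σ(formed) = 8718 kJ
ΔH = Σ(broken) − Σ(formed) = 6428 − 8718 = −2290 kJ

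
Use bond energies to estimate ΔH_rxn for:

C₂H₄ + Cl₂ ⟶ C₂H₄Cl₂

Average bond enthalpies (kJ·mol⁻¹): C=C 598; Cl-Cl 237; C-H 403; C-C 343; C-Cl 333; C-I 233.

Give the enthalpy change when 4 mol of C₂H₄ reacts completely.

Bonds broken (reactants):
  C-H: 4 × 403 = 1612
  C=C: 1 × 598 = 598
  Cl-Cl: 1 × 237 = 237
  Σ(broken) = 2447 kJ
Bonds formed (products):
  C-C: 1 × 343 = 343
  C-Cl: 2 × 333 = 666
  C-H: 4 × 403 = 1612
  Σ(formed) = 2621 kJ
ΔH = Σ(broken) − Σ(formed) = 2447 − 2621 = −174 kJ
For 4× the reaction as written: 4 × (−174) = −696 kJ

ΔH = −696 kJ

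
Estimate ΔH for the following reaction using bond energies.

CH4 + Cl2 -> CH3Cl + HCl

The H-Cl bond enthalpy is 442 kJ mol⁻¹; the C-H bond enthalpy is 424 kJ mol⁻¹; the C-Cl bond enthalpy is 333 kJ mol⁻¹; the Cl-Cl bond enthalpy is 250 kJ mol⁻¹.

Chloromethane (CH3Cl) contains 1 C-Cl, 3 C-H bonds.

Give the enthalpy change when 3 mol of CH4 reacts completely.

Bonds broken (reactants):
  C-H: 4 × 424 = 1696
  Cl-Cl: 1 × 250 = 250
  Σ(broken) = 1946 kJ
Bonds formed (products):
  C-Cl: 1 × 333 = 333
  C-H: 3 × 424 = 1272
  H-Cl: 1 × 442 = 442
  Σ(formed) = 2047 kJ
ΔH = Σ(broken) − Σ(formed) = 1946 − 2047 = −101 kJ
For 3× the reaction as written: 3 × (−101) = −303 kJ

ΔH = −303 kJ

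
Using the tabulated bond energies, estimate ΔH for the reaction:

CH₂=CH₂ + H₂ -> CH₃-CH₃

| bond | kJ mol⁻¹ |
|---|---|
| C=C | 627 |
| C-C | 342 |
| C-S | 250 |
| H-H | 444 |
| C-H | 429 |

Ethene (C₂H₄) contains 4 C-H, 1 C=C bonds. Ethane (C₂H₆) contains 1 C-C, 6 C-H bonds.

Bonds broken (reactants):
  C-H: 4 × 429 = 1716
  C=C: 1 × 627 = 627
  H-H: 1 × 444 = 444
  Σ(broken) = 2787 kJ
Bonds formed (products):
  C-C: 1 × 342 = 342
  C-H: 6 × 429 = 2574
  Σ(formed) = 2916 kJ
ΔH = Σ(broken) − Σ(formed) = 2787 − 2916 = −129 kJ

ΔH ≈ −129 kJ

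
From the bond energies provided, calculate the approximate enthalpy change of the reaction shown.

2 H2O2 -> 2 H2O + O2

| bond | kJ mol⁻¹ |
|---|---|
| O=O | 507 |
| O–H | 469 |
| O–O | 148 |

Bonds broken (reactants):
  O–H: 4 × 469 = 1876
  O–O: 2 × 148 = 296
  Σ(broken) = 2172 kJ
Bonds formed (products):
  O–H: 4 × 469 = 1876
  O=O: 1 × 507 = 507
  Σ(formed) = 2383 kJ
ΔH = Σ(broken) − Σ(formed) = 2172 − 2383 = −211 kJ

ΔH ≈ −211 kJ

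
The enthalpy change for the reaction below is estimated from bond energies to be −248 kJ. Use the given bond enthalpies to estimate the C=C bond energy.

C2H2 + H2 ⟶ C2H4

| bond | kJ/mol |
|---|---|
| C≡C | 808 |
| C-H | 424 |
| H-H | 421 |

Let D be the C=C bond energy.
Σ(broken) = 1×808 + 2×424 + 1×421 = 2077
Σ(formed) = 4×424 + 1×D = 1696 + D
ΔH = Σ(broken) − Σ(formed) = (2077) − (1696 + D) = +381 − D
Setting this equal to −248 kJ gives D = 629 kJ/mol.

D(C=C) ≈ 629 kJ/mol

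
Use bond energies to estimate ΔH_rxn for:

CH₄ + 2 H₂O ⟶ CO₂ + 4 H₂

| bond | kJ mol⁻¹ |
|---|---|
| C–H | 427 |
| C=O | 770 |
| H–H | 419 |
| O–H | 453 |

Bonds broken (reactants):
  C–H: 4 × 427 = 1708
  O–H: 4 × 453 = 1812
  Σ(broken) = 3520 kJ
Bonds formed (products):
  C=O: 2 × 770 = 1540
  H–H: 4 × 419 = 1676
  Σ(formed) = 3216 kJ
ΔH = Σ(broken) − Σ(formed) = 3520 − 3216 = +304 kJ

ΔH ≈ +304 kJ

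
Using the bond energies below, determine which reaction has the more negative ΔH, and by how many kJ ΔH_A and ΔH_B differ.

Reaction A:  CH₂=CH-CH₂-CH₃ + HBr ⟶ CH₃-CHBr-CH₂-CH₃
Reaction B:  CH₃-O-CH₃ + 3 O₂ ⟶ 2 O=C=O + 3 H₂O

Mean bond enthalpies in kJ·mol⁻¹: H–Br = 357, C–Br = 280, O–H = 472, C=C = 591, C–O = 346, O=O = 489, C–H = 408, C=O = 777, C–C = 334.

Reaction A:
  Bonds broken (reactants):
    C–C: 2 × 334 = 668
    C–H: 8 × 408 = 3264
    C=C: 1 × 591 = 591
    H–Br: 1 × 357 = 357
    Σ(broken) = 4880 kJ
  Bonds formed (products):
    C–Br: 1 × 280 = 280
    C–C: 3 × 334 = 1002
    C–H: 9 × 408 = 3672
    Σ(formed) = 4954 kJ
  ΔH_A = 4880 − 4954 = −74 kJ
Reaction B:
  Bonds broken (reactants):
    C–H: 6 × 408 = 2448
    C–O: 2 × 346 = 692
    O=O: 3 × 489 = 1467
    Σ(broken) = 4607 kJ
  Bonds formed (products):
    C=O: 4 × 777 = 3108
    O–H: 6 × 472 = 2832
    Σ(formed) = 5940 kJ
  ΔH_B = 4607 − 5940 = −1333 kJ
ΔH_A − ΔH_B = +1259 kJ, so reaction B has the more negative ΔH; |ΔH_A − ΔH_B| = 1259 kJ.

Reaction B, by 1259 kJ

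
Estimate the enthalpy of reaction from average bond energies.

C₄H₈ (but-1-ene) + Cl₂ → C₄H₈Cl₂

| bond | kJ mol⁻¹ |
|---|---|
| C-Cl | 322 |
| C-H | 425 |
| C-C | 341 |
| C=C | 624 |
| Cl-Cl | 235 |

ΔH ≈ −126 kJ

Bonds broken (reactants):
  C-C: 2 × 341 = 682
  C-H: 8 × 425 = 3400
  C=C: 1 × 624 = 624
  Cl-Cl: 1 × 235 = 235
  Σ(broken) = 4941 kJ
Bonds formed (products):
  C-C: 3 × 341 = 1023
  C-Cl: 2 × 322 = 644
  C-H: 8 × 425 = 3400
  Σ(formed) = 5067 kJ
ΔH = Σ(broken) − Σ(formed) = 4941 − 5067 = −126 kJ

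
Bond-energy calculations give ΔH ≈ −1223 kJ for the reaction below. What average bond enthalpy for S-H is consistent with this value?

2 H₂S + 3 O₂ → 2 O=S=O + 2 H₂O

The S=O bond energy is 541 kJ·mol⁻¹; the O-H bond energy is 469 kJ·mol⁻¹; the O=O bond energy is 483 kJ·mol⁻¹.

Let D be the S-H bond energy.
Σ(broken) = 3×483 + 4×D = 1449 + 4D
Σ(formed) = 4×469 + 4×541 = 4040
ΔH = Σ(broken) − Σ(formed) = (1449 + 4D) − (4040) = −2591 + 4D
Setting this equal to −1223 kJ gives 4D = 1368, so D = 342 kJ/mol.

D(S-H) ≈ 342 kJ/mol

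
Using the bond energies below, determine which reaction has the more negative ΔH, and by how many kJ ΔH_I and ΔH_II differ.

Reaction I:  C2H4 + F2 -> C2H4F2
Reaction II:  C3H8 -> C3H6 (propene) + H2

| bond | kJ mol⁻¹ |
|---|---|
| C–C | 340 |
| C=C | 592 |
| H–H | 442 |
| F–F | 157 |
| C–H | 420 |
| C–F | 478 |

Reaction I, by 693 kJ

Reaction I:
  Bonds broken (reactants):
    C–H: 4 × 420 = 1680
    C=C: 1 × 592 = 592
    F–F: 1 × 157 = 157
    Σ(broken) = 2429 kJ
  Bonds formed (products):
    C–C: 1 × 340 = 340
    C–F: 2 × 478 = 956
    C–H: 4 × 420 = 1680
    Σ(formed) = 2976 kJ
  ΔH_I = 2429 − 2976 = −547 kJ
Reaction II:
  Bonds broken (reactants):
    C–C: 2 × 340 = 680
    C–H: 8 × 420 = 3360
    Σ(broken) = 4040 kJ
  Bonds formed (products):
    C–C: 1 × 340 = 340
    C–H: 6 × 420 = 2520
    C=C: 1 × 592 = 592
    H–H: 1 × 442 = 442
    Σ(formed) = 3894 kJ
  ΔH_II = 4040 − 3894 = +146 kJ
ΔH_I − ΔH_II = −693 kJ, so reaction I has the more negative ΔH; |ΔH_I − ΔH_II| = 693 kJ.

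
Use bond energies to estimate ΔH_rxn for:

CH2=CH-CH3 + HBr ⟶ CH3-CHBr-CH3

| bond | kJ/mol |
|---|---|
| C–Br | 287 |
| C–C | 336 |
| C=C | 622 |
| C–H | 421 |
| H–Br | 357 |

ΔH ≈ −65 kJ

Bonds broken (reactants):
  C–C: 1 × 336 = 336
  C–H: 6 × 421 = 2526
  C=C: 1 × 622 = 622
  H–Br: 1 × 357 = 357
  Σ(broken) = 3841 kJ
Bonds formed (products):
  C–Br: 1 × 287 = 287
  C–C: 2 × 336 = 672
  C–H: 7 × 421 = 2947
  Σ(formed) = 3906 kJ
ΔH = Σ(broken) − Σ(formed) = 3841 − 3906 = −65 kJ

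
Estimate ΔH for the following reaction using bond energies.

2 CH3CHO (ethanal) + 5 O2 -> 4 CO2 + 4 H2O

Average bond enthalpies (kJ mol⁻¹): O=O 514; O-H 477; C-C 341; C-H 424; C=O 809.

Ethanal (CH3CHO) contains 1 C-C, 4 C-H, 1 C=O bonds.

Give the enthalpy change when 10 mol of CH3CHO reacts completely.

Bonds broken (reactants):
  C-C: 2 × 341 = 682
  C-H: 8 × 424 = 3392
  C=O: 2 × 809 = 1618
  O=O: 5 × 514 = 2570
  Σ(broken) = 8262 kJ
Bonds formed (products):
  C=O: 8 × 809 = 6472
  O-H: 8 × 477 = 3816
  Σ(formed) = 10288 kJ
ΔH = Σ(broken) − Σ(formed) = 8262 − 10288 = −2026 kJ
For 5× the reaction as written: 5 × (−2026) = −10130 kJ

ΔH = −10130 kJ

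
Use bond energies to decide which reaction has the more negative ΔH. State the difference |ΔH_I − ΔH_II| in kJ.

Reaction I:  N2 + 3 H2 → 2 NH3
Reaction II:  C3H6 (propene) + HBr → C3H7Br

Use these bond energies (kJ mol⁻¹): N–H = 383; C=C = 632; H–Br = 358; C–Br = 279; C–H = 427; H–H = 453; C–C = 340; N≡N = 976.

Reaction II, by 93 kJ

Reaction I:
  Bonds broken (reactants):
    H–H: 3 × 453 = 1359
    N≡N: 1 × 976 = 976
    Σ(broken) = 2335 kJ
  Bonds formed (products):
    N–H: 6 × 383 = 2298
    Σ(formed) = 2298 kJ
  ΔH_I = 2335 − 2298 = +37 kJ
Reaction II:
  Bonds broken (reactants):
    C–C: 1 × 340 = 340
    C–H: 6 × 427 = 2562
    C=C: 1 × 632 = 632
    H–Br: 1 × 358 = 358
    Σ(broken) = 3892 kJ
  Bonds formed (products):
    C–Br: 1 × 279 = 279
    C–C: 2 × 340 = 680
    C–H: 7 × 427 = 2989
    Σ(formed) = 3948 kJ
  ΔH_II = 3892 − 3948 = −56 kJ
ΔH_I − ΔH_II = +93 kJ, so reaction II has the more negative ΔH; |ΔH_I − ΔH_II| = 93 kJ.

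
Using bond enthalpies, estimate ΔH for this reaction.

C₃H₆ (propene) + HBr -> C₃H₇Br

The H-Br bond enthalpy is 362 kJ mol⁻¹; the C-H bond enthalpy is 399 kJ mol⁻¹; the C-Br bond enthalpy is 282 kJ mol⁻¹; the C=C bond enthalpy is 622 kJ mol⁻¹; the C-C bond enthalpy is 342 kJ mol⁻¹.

Bonds broken (reactants):
  C-C: 1 × 342 = 342
  C-H: 6 × 399 = 2394
  C=C: 1 × 622 = 622
  H-Br: 1 × 362 = 362
  Σ(broken) = 3720 kJ
Bonds formed (products):
  C-Br: 1 × 282 = 282
  C-C: 2 × 342 = 684
  C-H: 7 × 399 = 2793
  Σ(formed) = 3759 kJ
ΔH = Σ(broken) − Σ(formed) = 3720 − 3759 = −39 kJ

ΔH ≈ −39 kJ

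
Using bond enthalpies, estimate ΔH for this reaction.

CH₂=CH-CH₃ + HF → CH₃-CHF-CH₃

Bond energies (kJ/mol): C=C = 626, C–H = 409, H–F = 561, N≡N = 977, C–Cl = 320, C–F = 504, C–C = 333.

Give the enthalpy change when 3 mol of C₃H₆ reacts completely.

Bonds broken (reactants):
  C–C: 1 × 333 = 333
  C–H: 6 × 409 = 2454
  C=C: 1 × 626 = 626
  H–F: 1 × 561 = 561
  Σ(broken) = 3974 kJ
Bonds formed (products):
  C–C: 2 × 333 = 666
  C–F: 1 × 504 = 504
  C–H: 7 × 409 = 2863
  Σ(formed) = 4033 kJ
ΔH = Σ(broken) − Σ(formed) = 3974 − 4033 = −59 kJ
For 3× the reaction as written: 3 × (−59) = −177 kJ

ΔH = −177 kJ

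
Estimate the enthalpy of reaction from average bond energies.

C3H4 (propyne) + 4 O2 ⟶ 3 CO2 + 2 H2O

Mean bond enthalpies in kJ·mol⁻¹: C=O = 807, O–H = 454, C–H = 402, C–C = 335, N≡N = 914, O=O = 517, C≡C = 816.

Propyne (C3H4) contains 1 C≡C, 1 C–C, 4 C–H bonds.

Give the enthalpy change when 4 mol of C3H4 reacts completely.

ΔH = −7324 kJ

Bonds broken (reactants):
  C≡C: 1 × 816 = 816
  C–C: 1 × 335 = 335
  C–H: 4 × 402 = 1608
  O=O: 4 × 517 = 2068
  Σ(broken) = 4827 kJ
Bonds formed (products):
  C=O: 6 × 807 = 4842
  O–H: 4 × 454 = 1816
  Σ(formed) = 6658 kJ
ΔH = Σ(broken) − Σ(formed) = 4827 − 6658 = −1831 kJ
For 4× the reaction as written: 4 × (−1831) = −7324 kJ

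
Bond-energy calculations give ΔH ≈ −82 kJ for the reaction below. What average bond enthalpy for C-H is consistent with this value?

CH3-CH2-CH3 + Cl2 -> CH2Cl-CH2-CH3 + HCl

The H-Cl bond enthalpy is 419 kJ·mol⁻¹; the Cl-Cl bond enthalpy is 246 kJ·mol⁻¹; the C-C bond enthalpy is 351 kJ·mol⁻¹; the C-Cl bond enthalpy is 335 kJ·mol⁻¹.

Let D be the C-H bond energy.
Σ(broken) = 2×351 + 8×D + 1×246 = 948 + 8D
Σ(formed) = 2×351 + 1×335 + 7×D + 1×419 = 1456 + 7D
ΔH = Σ(broken) − Σ(formed) = (948 + 8D) − (1456 + 7D) = −508 + D
Setting this equal to −82 kJ gives D = 426 kJ/mol.

D(C-H) ≈ 426 kJ/mol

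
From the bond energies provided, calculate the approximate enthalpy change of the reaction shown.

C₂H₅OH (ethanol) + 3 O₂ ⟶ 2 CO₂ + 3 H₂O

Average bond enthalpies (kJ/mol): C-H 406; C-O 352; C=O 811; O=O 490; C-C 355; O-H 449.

ΔH ≈ −1282 kJ

Bonds broken (reactants):
  C-C: 1 × 355 = 355
  C-H: 5 × 406 = 2030
  C-O: 1 × 352 = 352
  O-H: 1 × 449 = 449
  O=O: 3 × 490 = 1470
  Σ(broken) = 4656 kJ
Bonds formed (products):
  C=O: 4 × 811 = 3244
  O-H: 6 × 449 = 2694
  Σ(formed) = 5938 kJ
ΔH = Σ(broken) − Σ(formed) = 4656 − 5938 = −1282 kJ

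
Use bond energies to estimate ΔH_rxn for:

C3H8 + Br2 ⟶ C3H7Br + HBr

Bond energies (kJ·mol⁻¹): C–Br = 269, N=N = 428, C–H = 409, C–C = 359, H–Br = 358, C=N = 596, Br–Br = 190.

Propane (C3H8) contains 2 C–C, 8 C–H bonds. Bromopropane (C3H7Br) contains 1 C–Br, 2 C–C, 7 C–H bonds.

Bonds broken (reactants):
  Br–Br: 1 × 190 = 190
  C–C: 2 × 359 = 718
  C–H: 8 × 409 = 3272
  Σ(broken) = 4180 kJ
Bonds formed (products):
  C–Br: 1 × 269 = 269
  C–C: 2 × 359 = 718
  C–H: 7 × 409 = 2863
  H–Br: 1 × 358 = 358
  Σ(formed) = 4208 kJ
ΔH = Σ(broken) − Σ(formed) = 4180 − 4208 = −28 kJ

ΔH ≈ −28 kJ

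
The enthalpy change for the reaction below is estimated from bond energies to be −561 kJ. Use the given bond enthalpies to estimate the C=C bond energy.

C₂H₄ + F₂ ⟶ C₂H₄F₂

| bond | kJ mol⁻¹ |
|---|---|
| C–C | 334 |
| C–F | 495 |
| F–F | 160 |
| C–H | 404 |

D(C=C) ≈ 603 kJ/mol

Let D be the C=C bond energy.
Σ(broken) = 4×404 + 1×D + 1×160 = 1776 + D
Σ(formed) = 1×334 + 2×495 + 4×404 = 2940
ΔH = Σ(broken) − Σ(formed) = (1776 + D) − (2940) = −1164 + D
Setting this equal to −561 kJ gives D = 603 kJ/mol.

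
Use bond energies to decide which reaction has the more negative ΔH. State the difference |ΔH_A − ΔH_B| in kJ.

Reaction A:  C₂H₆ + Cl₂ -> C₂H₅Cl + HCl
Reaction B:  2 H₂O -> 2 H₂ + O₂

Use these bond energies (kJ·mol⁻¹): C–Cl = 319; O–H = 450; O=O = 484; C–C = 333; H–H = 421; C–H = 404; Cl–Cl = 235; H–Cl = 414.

Reaction A:
  Bonds broken (reactants):
    C–C: 1 × 333 = 333
    C–H: 6 × 404 = 2424
    Cl–Cl: 1 × 235 = 235
    Σ(broken) = 2992 kJ
  Bonds formed (products):
    C–C: 1 × 333 = 333
    C–Cl: 1 × 319 = 319
    C–H: 5 × 404 = 2020
    H–Cl: 1 × 414 = 414
    Σ(formed) = 3086 kJ
  ΔH_A = 2992 − 3086 = −94 kJ
Reaction B:
  Bonds broken (reactants):
    O–H: 4 × 450 = 1800
    Σ(broken) = 1800 kJ
  Bonds formed (products):
    H–H: 2 × 421 = 842
    O=O: 1 × 484 = 484
    Σ(formed) = 1326 kJ
  ΔH_B = 1800 − 1326 = +474 kJ
ΔH_A − ΔH_B = −568 kJ, so reaction A has the more negative ΔH; |ΔH_A − ΔH_B| = 568 kJ.

Reaction A, by 568 kJ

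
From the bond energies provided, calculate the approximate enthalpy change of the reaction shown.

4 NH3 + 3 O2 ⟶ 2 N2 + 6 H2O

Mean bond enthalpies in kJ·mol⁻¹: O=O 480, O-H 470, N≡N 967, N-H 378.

Bonds broken (reactants):
  N-H: 12 × 378 = 4536
  O=O: 3 × 480 = 1440
  Σ(broken) = 5976 kJ
Bonds formed (products):
  N≡N: 2 × 967 = 1934
  O-H: 12 × 470 = 5640
  Σ(formed) = 7574 kJ
ΔH = Σ(broken) − Σ(formed) = 5976 − 7574 = −1598 kJ

ΔH ≈ −1598 kJ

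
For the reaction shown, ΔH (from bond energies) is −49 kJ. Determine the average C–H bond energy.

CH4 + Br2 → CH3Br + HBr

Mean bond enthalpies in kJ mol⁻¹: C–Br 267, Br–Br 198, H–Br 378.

D(C–H) ≈ 398 kJ/mol

Let D be the C–H bond energy.
Σ(broken) = 1×198 + 4×D = 198 + 4D
Σ(formed) = 1×267 + 3×D + 1×378 = 645 + 3D
ΔH = Σ(broken) − Σ(formed) = (198 + 4D) − (645 + 3D) = −447 + D
Setting this equal to −49 kJ gives D = 398 kJ/mol.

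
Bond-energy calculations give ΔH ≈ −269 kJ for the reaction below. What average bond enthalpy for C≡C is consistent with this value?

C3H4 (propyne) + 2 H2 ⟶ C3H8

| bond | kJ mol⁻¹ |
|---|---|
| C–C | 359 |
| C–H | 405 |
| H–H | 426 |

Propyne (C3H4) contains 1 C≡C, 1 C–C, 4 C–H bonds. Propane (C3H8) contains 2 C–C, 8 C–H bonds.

Let D be the C≡C bond energy.
Σ(broken) = 1×D + 1×359 + 4×405 + 2×426 = 2831 + D
Σ(formed) = 2×359 + 8×405 = 3958
ΔH = Σ(broken) − Σ(formed) = (2831 + D) − (3958) = −1127 + D
Setting this equal to −269 kJ gives D = 858 kJ/mol.

D(C≡C) ≈ 858 kJ/mol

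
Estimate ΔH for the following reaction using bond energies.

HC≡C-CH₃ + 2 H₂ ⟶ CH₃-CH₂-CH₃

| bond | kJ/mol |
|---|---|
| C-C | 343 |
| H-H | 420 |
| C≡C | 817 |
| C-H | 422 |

ΔH ≈ −374 kJ

Bonds broken (reactants):
  C≡C: 1 × 817 = 817
  C-C: 1 × 343 = 343
  C-H: 4 × 422 = 1688
  H-H: 2 × 420 = 840
  Σ(broken) = 3688 kJ
Bonds formed (products):
  C-C: 2 × 343 = 686
  C-H: 8 × 422 = 3376
  Σ(formed) = 4062 kJ
ΔH = Σ(broken) − Σ(formed) = 3688 − 4062 = −374 kJ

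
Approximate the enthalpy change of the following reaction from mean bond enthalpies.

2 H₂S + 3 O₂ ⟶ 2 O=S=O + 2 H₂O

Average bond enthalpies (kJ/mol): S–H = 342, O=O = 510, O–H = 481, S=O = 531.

Bonds broken (reactants):
  O=O: 3 × 510 = 1530
  S–H: 4 × 342 = 1368
  Σ(broken) = 2898 kJ
Bonds formed (products):
  O–H: 4 × 481 = 1924
  S=O: 4 × 531 = 2124
  Σ(formed) = 4048 kJ
ΔH = Σ(broken) − Σ(formed) = 2898 − 4048 = −1150 kJ

ΔH ≈ −1150 kJ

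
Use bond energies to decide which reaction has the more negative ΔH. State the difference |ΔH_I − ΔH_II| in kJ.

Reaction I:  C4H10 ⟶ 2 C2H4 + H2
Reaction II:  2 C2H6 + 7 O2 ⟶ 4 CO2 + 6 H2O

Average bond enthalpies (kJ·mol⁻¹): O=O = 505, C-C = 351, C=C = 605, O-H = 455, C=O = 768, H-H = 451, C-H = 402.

Reaction II, by 2739 kJ

Reaction I:
  Bonds broken (reactants):
    C-C: 3 × 351 = 1053
    C-H: 10 × 402 = 4020
    Σ(broken) = 5073 kJ
  Bonds formed (products):
    C-H: 8 × 402 = 3216
    C=C: 2 × 605 = 1210
    H-H: 1 × 451 = 451
    Σ(formed) = 4877 kJ
  ΔH_I = 5073 − 4877 = +196 kJ
Reaction II:
  Bonds broken (reactants):
    C-C: 2 × 351 = 702
    C-H: 12 × 402 = 4824
    O=O: 7 × 505 = 3535
    Σ(broken) = 9061 kJ
  Bonds formed (products):
    C=O: 8 × 768 = 6144
    O-H: 12 × 455 = 5460
    Σ(formed) = 11604 kJ
  ΔH_II = 9061 − 11604 = −2543 kJ
ΔH_I − ΔH_II = +2739 kJ, so reaction II has the more negative ΔH; |ΔH_I − ΔH_II| = 2739 kJ.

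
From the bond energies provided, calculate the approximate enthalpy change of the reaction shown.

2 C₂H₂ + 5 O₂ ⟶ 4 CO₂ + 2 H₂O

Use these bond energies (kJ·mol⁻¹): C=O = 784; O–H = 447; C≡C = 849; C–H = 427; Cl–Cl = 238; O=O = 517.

Bonds broken (reactants):
  C≡C: 2 × 849 = 1698
  C–H: 4 × 427 = 1708
  O=O: 5 × 517 = 2585
  Σ(broken) = 5991 kJ
Bonds formed (products):
  C=O: 8 × 784 = 6272
  O–H: 4 × 447 = 1788
  Σ(formed) = 8060 kJ
ΔH = Σ(broken) − Σ(formed) = 5991 − 8060 = −2069 kJ

ΔH ≈ −2069 kJ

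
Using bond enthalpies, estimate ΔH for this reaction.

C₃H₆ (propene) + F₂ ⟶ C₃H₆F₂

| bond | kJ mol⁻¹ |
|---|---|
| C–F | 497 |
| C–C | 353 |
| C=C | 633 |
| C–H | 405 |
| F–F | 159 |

ΔH ≈ −555 kJ

Bonds broken (reactants):
  C–C: 1 × 353 = 353
  C–H: 6 × 405 = 2430
  C=C: 1 × 633 = 633
  F–F: 1 × 159 = 159
  Σ(broken) = 3575 kJ
Bonds formed (products):
  C–C: 2 × 353 = 706
  C–F: 2 × 497 = 994
  C–H: 6 × 405 = 2430
  Σ(formed) = 4130 kJ
ΔH = Σ(broken) − Σ(formed) = 3575 − 4130 = −555 kJ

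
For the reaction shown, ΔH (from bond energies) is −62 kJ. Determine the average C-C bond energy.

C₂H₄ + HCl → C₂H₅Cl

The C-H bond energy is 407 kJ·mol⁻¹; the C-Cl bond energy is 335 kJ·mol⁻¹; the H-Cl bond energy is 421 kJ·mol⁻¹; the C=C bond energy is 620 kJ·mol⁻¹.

Let D be the C-C bond energy.
Σ(broken) = 4×407 + 1×620 + 1×421 = 2669
Σ(formed) = 1×D + 1×335 + 5×407 = 2370 + D
ΔH = Σ(broken) − Σ(formed) = (2669) − (2370 + D) = +299 − D
Setting this equal to −62 kJ gives D = 361 kJ/mol.

D(C-C) ≈ 361 kJ/mol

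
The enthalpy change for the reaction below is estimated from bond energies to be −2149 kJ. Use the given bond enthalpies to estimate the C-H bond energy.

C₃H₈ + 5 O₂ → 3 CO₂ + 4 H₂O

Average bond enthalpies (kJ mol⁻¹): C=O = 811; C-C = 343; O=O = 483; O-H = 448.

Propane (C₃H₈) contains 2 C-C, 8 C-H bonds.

D(C-H) ≈ 400 kJ/mol

Let D be the C-H bond energy.
Σ(broken) = 2×343 + 8×D + 5×483 = 3101 + 8D
Σ(formed) = 6×811 + 8×448 = 8450
ΔH = Σ(broken) − Σ(formed) = (3101 + 8D) − (8450) = −5349 + 8D
Setting this equal to −2149 kJ gives 8D = 3200, so D = 400 kJ/mol.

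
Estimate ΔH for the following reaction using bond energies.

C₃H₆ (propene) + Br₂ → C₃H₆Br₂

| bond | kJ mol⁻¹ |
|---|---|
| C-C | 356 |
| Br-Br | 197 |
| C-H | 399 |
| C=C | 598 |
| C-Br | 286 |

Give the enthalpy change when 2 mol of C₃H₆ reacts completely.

ΔH = −266 kJ

Bonds broken (reactants):
  Br-Br: 1 × 197 = 197
  C-C: 1 × 356 = 356
  C-H: 6 × 399 = 2394
  C=C: 1 × 598 = 598
  Σ(broken) = 3545 kJ
Bonds formed (products):
  C-Br: 2 × 286 = 572
  C-C: 2 × 356 = 712
  C-H: 6 × 399 = 2394
  Σ(formed) = 3678 kJ
ΔH = Σ(broken) − Σ(formed) = 3545 − 3678 = −133 kJ
For 2× the reaction as written: 2 × (−133) = −266 kJ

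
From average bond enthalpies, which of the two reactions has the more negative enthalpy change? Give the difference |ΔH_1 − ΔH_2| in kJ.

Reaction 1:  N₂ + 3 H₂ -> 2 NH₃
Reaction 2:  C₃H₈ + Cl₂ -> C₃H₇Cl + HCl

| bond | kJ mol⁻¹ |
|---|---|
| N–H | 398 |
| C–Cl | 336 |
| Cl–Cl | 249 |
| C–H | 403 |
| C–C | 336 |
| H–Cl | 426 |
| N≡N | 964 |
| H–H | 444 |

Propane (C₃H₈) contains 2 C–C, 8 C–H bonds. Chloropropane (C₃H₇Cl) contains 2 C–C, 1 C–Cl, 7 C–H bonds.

Reaction 2, by 18 kJ

Reaction 1:
  Bonds broken (reactants):
    H–H: 3 × 444 = 1332
    N≡N: 1 × 964 = 964
    Σ(broken) = 2296 kJ
  Bonds formed (products):
    N–H: 6 × 398 = 2388
    Σ(formed) = 2388 kJ
  ΔH_1 = 2296 − 2388 = −92 kJ
Reaction 2:
  Bonds broken (reactants):
    C–C: 2 × 336 = 672
    C–H: 8 × 403 = 3224
    Cl–Cl: 1 × 249 = 249
    Σ(broken) = 4145 kJ
  Bonds formed (products):
    C–C: 2 × 336 = 672
    C–Cl: 1 × 336 = 336
    C–H: 7 × 403 = 2821
    H–Cl: 1 × 426 = 426
    Σ(formed) = 4255 kJ
  ΔH_2 = 4145 − 4255 = −110 kJ
ΔH_1 − ΔH_2 = +18 kJ, so reaction 2 has the more negative ΔH; |ΔH_1 − ΔH_2| = 18 kJ.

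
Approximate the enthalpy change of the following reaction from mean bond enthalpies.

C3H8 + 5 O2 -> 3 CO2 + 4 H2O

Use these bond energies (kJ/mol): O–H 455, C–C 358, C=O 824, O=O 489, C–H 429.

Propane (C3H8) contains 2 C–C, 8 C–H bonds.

ΔH ≈ −1991 kJ

Bonds broken (reactants):
  C–C: 2 × 358 = 716
  C–H: 8 × 429 = 3432
  O=O: 5 × 489 = 2445
  Σ(broken) = 6593 kJ
Bonds formed (products):
  C=O: 6 × 824 = 4944
  O–H: 8 × 455 = 3640
  Σ(formed) = 8584 kJ
ΔH = Σ(broken) − Σ(formed) = 6593 − 8584 = −1991 kJ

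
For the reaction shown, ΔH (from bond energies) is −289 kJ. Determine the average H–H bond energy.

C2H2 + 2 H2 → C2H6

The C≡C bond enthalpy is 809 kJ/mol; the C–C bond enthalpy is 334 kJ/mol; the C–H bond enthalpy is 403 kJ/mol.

D(H–H) ≈ 424 kJ/mol

Let D be the H–H bond energy.
Σ(broken) = 1×809 + 2×403 + 2×D = 1615 + 2D
Σ(formed) = 1×334 + 6×403 = 2752
ΔH = Σ(broken) − Σ(formed) = (1615 + 2D) − (2752) = −1137 + 2D
Setting this equal to −289 kJ gives 2D = 848, so D = 424 kJ/mol.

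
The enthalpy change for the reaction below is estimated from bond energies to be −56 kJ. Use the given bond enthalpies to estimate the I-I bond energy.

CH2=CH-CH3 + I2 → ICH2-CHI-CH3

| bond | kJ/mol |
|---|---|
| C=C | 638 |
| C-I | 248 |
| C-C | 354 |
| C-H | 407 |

D(I-I) ≈ 156 kJ/mol

Let D be the I-I bond energy.
Σ(broken) = 1×354 + 6×407 + 1×638 + 1×D = 3434 + D
Σ(formed) = 2×354 + 6×407 + 2×248 = 3646
ΔH = Σ(broken) − Σ(formed) = (3434 + D) − (3646) = −212 + D
Setting this equal to −56 kJ gives D = 156 kJ/mol.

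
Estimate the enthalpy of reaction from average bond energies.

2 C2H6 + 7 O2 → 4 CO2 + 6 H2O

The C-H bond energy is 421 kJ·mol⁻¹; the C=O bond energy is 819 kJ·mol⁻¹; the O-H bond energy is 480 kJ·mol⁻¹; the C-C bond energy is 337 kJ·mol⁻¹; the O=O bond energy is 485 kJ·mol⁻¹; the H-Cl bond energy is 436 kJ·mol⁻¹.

ΔH ≈ −3191 kJ

Bonds broken (reactants):
  C-C: 2 × 337 = 674
  C-H: 12 × 421 = 5052
  O=O: 7 × 485 = 3395
  Σ(broken) = 9121 kJ
Bonds formed (products):
  C=O: 8 × 819 = 6552
  O-H: 12 × 480 = 5760
  Σ(formed) = 12312 kJ
ΔH = Σ(broken) − Σ(formed) = 9121 − 12312 = −3191 kJ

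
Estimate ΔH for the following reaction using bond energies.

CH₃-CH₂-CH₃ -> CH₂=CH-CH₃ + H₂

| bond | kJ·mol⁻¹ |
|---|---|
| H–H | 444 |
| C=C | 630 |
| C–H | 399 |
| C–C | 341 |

Bonds broken (reactants):
  C–C: 2 × 341 = 682
  C–H: 8 × 399 = 3192
  Σ(broken) = 3874 kJ
Bonds formed (products):
  C–C: 1 × 341 = 341
  C–H: 6 × 399 = 2394
  C=C: 1 × 630 = 630
  H–H: 1 × 444 = 444
  Σ(formed) = 3809 kJ
ΔH = Σ(broken) − Σ(formed) = 3874 − 3809 = +65 kJ

ΔH ≈ +65 kJ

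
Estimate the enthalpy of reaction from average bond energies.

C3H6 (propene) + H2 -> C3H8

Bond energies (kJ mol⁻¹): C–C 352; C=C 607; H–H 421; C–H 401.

ΔH ≈ −126 kJ

Bonds broken (reactants):
  C–C: 1 × 352 = 352
  C–H: 6 × 401 = 2406
  C=C: 1 × 607 = 607
  H–H: 1 × 421 = 421
  Σ(broken) = 3786 kJ
Bonds formed (products):
  C–C: 2 × 352 = 704
  C–H: 8 × 401 = 3208
  Σ(formed) = 3912 kJ
ΔH = Σ(broken) − Σ(formed) = 3786 − 3912 = −126 kJ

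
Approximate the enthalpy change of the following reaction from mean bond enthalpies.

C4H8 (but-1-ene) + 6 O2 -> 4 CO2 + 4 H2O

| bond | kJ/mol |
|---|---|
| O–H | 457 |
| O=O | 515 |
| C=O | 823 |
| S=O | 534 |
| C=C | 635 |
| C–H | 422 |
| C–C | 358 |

ΔH ≈ −2423 kJ

Bonds broken (reactants):
  C–C: 2 × 358 = 716
  C–H: 8 × 422 = 3376
  C=C: 1 × 635 = 635
  O=O: 6 × 515 = 3090
  Σ(broken) = 7817 kJ
Bonds formed (products):
  C=O: 8 × 823 = 6584
  O–H: 8 × 457 = 3656
  Σ(formed) = 10240 kJ
ΔH = Σ(broken) − Σ(formed) = 7817 − 10240 = −2423 kJ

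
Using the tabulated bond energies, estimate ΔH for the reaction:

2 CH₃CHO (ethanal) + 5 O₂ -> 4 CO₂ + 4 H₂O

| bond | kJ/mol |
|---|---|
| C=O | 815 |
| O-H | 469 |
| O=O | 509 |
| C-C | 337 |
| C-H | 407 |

Bonds broken (reactants):
  C-C: 2 × 337 = 674
  C-H: 8 × 407 = 3256
  C=O: 2 × 815 = 1630
  O=O: 5 × 509 = 2545
  Σ(broken) = 8105 kJ
Bonds formed (products):
  C=O: 8 × 815 = 6520
  O-H: 8 × 469 = 3752
  Σ(formed) = 10272 kJ
ΔH = Σ(broken) − Σ(formed) = 8105 − 10272 = −2167 kJ

ΔH ≈ −2167 kJ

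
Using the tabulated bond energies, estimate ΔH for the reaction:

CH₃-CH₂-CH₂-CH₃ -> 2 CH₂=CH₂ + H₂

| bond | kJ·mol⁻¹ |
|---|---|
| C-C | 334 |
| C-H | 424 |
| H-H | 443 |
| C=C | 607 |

ΔH ≈ +193 kJ

Bonds broken (reactants):
  C-C: 3 × 334 = 1002
  C-H: 10 × 424 = 4240
  Σ(broken) = 5242 kJ
Bonds formed (products):
  C-H: 8 × 424 = 3392
  C=C: 2 × 607 = 1214
  H-H: 1 × 443 = 443
  Σ(formed) = 5049 kJ
ΔH = Σ(broken) − Σ(formed) = 5242 − 5049 = +193 kJ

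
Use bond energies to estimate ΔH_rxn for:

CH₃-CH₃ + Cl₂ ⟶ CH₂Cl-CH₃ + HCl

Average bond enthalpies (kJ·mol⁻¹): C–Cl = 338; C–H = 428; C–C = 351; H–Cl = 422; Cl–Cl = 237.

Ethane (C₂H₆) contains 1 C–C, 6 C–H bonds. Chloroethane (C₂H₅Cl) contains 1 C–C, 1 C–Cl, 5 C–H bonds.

ΔH ≈ −95 kJ

Bonds broken (reactants):
  C–C: 1 × 351 = 351
  C–H: 6 × 428 = 2568
  Cl–Cl: 1 × 237 = 237
  Σ(broken) = 3156 kJ
Bonds formed (products):
  C–C: 1 × 351 = 351
  C–Cl: 1 × 338 = 338
  C–H: 5 × 428 = 2140
  H–Cl: 1 × 422 = 422
  Σ(formed) = 3251 kJ
ΔH = Σ(broken) − Σ(formed) = 3156 − 3251 = −95 kJ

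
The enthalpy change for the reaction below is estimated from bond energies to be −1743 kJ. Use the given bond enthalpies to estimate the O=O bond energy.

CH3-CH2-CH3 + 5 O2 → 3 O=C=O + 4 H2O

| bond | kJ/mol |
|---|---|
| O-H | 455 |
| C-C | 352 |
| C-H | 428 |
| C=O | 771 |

Let D be the O=O bond energy.
Σ(broken) = 2×352 + 8×428 + 5×D = 4128 + 5D
Σ(formed) = 6×771 + 8×455 = 8266
ΔH = Σ(broken) − Σ(formed) = (4128 + 5D) − (8266) = −4138 + 5D
Setting this equal to −1743 kJ gives 5D = 2395, so D = 479 kJ/mol.

D(O=O) ≈ 479 kJ/mol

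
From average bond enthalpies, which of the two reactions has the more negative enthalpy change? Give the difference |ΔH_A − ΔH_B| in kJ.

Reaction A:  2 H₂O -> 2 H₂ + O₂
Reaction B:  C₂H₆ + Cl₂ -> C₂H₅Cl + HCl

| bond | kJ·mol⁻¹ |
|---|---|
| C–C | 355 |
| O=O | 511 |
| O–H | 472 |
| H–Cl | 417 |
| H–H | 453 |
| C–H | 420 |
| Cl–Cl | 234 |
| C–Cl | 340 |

Reaction B, by 574 kJ

Reaction A:
  Bonds broken (reactants):
    O–H: 4 × 472 = 1888
    Σ(broken) = 1888 kJ
  Bonds formed (products):
    H–H: 2 × 453 = 906
    O=O: 1 × 511 = 511
    Σ(formed) = 1417 kJ
  ΔH_A = 1888 − 1417 = +471 kJ
Reaction B:
  Bonds broken (reactants):
    C–C: 1 × 355 = 355
    C–H: 6 × 420 = 2520
    Cl–Cl: 1 × 234 = 234
    Σ(broken) = 3109 kJ
  Bonds formed (products):
    C–C: 1 × 355 = 355
    C–Cl: 1 × 340 = 340
    C–H: 5 × 420 = 2100
    H–Cl: 1 × 417 = 417
    Σ(formed) = 3212 kJ
  ΔH_B = 3109 − 3212 = −103 kJ
ΔH_A − ΔH_B = +574 kJ, so reaction B has the more negative ΔH; |ΔH_A − ΔH_B| = 574 kJ.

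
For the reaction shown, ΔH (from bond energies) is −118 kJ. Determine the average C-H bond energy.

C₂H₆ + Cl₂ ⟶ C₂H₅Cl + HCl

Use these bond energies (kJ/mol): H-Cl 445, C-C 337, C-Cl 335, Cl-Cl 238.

D(C-H) ≈ 424 kJ/mol

Let D be the C-H bond energy.
Σ(broken) = 1×337 + 6×D + 1×238 = 575 + 6D
Σ(formed) = 1×337 + 1×335 + 5×D + 1×445 = 1117 + 5D
ΔH = Σ(broken) − Σ(formed) = (575 + 6D) − (1117 + 5D) = −542 + D
Setting this equal to −118 kJ gives D = 424 kJ/mol.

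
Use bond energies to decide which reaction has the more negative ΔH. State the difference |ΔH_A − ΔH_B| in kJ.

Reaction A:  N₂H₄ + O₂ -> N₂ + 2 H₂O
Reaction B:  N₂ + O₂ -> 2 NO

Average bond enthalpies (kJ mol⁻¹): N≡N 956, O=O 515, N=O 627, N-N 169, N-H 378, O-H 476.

Reaction A, by 881 kJ

Reaction A:
  Bonds broken (reactants):
    N-H: 4 × 378 = 1512
    N-N: 1 × 169 = 169
    O=O: 1 × 515 = 515
    Σ(broken) = 2196 kJ
  Bonds formed (products):
    N≡N: 1 × 956 = 956
    O-H: 4 × 476 = 1904
    Σ(formed) = 2860 kJ
  ΔH_A = 2196 − 2860 = −664 kJ
Reaction B:
  Bonds broken (reactants):
    N≡N: 1 × 956 = 956
    O=O: 1 × 515 = 515
    Σ(broken) = 1471 kJ
  Bonds formed (products):
    N=O: 2 × 627 = 1254
    Σ(formed) = 1254 kJ
  ΔH_B = 1471 − 1254 = +217 kJ
ΔH_A − ΔH_B = −881 kJ, so reaction A has the more negative ΔH; |ΔH_A − ΔH_B| = 881 kJ.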